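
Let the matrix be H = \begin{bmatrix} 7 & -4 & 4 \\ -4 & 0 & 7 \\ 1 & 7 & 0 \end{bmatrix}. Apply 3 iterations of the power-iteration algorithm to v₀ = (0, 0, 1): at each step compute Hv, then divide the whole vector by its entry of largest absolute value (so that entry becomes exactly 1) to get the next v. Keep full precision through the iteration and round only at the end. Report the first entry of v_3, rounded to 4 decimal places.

Hv0 = (4.00000, 7.00000, 0.00000); divide by 7.00000 → v1 = (0.57143, 1.00000, 0.00000)
Hv1 = (0.00000, -2.28571, 7.57143); divide by 7.57143 → v2 = (0.00000, -0.30189, 1.00000)
Hv2 = (5.20755, 7.00000, -2.11321); divide by 7.00000 → v3 = (0.74394, 1.00000, -0.30189)
Requested entry of v3: 276/371 = 0.7439

0.7439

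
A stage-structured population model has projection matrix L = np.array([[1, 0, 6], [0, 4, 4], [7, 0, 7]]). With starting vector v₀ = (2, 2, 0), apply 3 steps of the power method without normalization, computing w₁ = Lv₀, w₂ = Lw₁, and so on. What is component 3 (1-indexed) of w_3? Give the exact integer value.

1386

w1 = Lv₀ = (1·2 + 0·2 + 6·0; 0·2 + 4·2 + 4·0; 7·2 + 0·2 + 7·0) = (2, 8, 14)
w2 = Lw1 = (1·2 + 0·8 + 6·14; 0·2 + 4·8 + 4·14; 7·2 + 0·8 + 7·14) = (86, 88, 112)
w3 = Lw2 = (758, 800, 1386)
The requested component of w3 is 1386.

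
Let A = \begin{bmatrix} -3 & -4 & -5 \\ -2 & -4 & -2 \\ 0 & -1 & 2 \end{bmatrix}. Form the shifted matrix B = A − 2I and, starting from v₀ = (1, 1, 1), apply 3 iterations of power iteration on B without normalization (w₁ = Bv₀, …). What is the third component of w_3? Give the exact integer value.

-90

B = A − 2I has rows (-5, -4, -5); (-2, -6, -2); (0, -1, 0)
w1 = Bv₀ = (-14, -10, -1)
w2 = Bw1 = (115, 90, 10)
w3 = Bw2 = (-985, -790, -90)
Requested component of w3: -90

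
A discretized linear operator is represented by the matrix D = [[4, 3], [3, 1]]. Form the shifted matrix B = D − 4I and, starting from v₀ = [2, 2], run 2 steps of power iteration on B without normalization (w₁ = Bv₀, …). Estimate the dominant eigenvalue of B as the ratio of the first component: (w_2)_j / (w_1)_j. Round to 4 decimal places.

B = D − 4I has rows (0, 3); (3, -3)
w1 = Bv₀ = (0·2 + 3·2; 3·2 + (-3)·2) = (6, 0)
w2 = Bw1 = (0·6 + 3·0; 3·6 + (-3)·0) = (0, 18)
Ratio: 0/6 = 0.0000

0.0000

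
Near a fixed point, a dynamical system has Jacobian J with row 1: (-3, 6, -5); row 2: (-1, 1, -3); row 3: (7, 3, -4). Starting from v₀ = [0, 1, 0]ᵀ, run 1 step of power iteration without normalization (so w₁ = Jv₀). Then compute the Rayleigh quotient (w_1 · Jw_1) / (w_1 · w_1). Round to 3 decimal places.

-1.674

w1 = Jv₀ = ((-3)·0 + 6·1 + (-5)·0; (-1)·0 + 1·1 + (-3)·0; 7·0 + 3·1 + (-4)·0) = (6, 1, 3)
Jw1 = (-27, -14, 33)
w1·Jw1 = 6·(-27) + 1·(-14) + 3·33 = -77; w1·w1 = 6·6 + 1·1 + 3·3 = 46
λ ≈ -77/46 = -1.674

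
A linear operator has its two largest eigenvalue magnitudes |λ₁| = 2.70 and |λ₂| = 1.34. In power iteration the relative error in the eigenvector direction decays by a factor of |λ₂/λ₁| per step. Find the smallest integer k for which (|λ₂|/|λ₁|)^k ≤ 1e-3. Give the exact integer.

10

|λ₂/λ₁| = 1.34/2.70 = 0.49630
Need k ≥ ln(1e-3) / ln(0.49630) = -6.9078 / -0.7006 ≈ 9.860
Smallest integer k satisfying the bound: 10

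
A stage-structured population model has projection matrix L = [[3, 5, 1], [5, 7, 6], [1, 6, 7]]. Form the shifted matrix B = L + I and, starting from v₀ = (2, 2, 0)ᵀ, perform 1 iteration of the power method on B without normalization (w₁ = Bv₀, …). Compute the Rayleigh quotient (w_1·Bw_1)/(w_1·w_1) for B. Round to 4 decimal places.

μ ≈ 14.9030

B = L + I has rows (4, 5, 1); (5, 8, 6); (1, 6, 8)
w1 = Bv₀ = (4·2 + 5·2 + 1·0; 5·2 + 8·2 + 6·0; 1·2 + 6·2 + 8·0) = (18, 26, 14)
Bw1 = (216, 382, 286)
w1·Bw1 = 17824; w1·w1 = 1196; μ ≈ 17824/1196 = 14.9030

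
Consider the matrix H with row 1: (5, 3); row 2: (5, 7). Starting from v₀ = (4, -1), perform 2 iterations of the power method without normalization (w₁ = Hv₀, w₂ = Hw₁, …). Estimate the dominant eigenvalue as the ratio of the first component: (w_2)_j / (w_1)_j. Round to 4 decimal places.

w1 = Hv₀ = (17, 13)
w2 = Hw1 = (124, 176)
Ratio at component: 124 / 17 = 7.2941

λ ≈ 7.2941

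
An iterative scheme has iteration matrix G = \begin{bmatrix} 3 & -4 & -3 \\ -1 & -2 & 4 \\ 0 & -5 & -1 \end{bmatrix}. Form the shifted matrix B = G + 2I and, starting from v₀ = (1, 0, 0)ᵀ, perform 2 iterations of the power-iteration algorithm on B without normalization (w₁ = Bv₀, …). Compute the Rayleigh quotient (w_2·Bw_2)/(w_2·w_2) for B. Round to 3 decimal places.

μ ≈ 5.101

B = G + 2I has rows (5, -4, -3); (-1, 0, 4); (0, -5, 1)
w1 = Bv₀ = (5·1 + (-4)·0 + (-3)·0; (-1)·1 + 0·0 + 4·0; 0·1 + (-5)·0 + 1·0) = (5, -1, 0)
w2 = Bw1 = (5·5 + (-4)·(-1) + (-3)·0; (-1)·5 + 0·(-1) + 4·0; 0·5 + (-5)·(-1) + 1·0) = (29, -5, 5)
Bw2 = (150, -9, 30)
w2·Bw2 = 4545; w2·w2 = 891; μ ≈ 4545/891 = 5.101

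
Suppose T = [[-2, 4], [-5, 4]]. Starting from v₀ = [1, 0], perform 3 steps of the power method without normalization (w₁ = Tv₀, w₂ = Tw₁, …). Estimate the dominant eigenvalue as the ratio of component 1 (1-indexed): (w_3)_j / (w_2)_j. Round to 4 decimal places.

w1 = Tv₀ = (-2, -5)
w2 = Tw1 = (-16, -10)
w3 = Tw2 = (-8, 40)
Ratio at component: -8 / -16 = 0.5000

λ ≈ 0.5000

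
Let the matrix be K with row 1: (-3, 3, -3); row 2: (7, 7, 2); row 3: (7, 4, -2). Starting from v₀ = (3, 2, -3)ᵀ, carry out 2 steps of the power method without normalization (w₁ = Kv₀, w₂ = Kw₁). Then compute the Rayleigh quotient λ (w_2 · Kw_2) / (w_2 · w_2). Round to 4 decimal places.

6.6083

w1 = Kv₀ = ((-3)·3 + 3·2 + (-3)·(-3); 7·3 + 7·2 + 2·(-3); 7·3 + 4·2 + (-2)·(-3)) = (6, 29, 35)
w2 = Kw1 = ((-3)·6 + 3·29 + (-3)·35; 7·6 + 7·29 + 2·35; 7·6 + 4·29 + (-2)·35) = (-36, 315, 88)
Kw2 = (789, 2129, 832)
w2·Kw2 = (-36)·789 + 315·2129 + 88·832 = 715447; w2·w2 = (-36)·(-36) + 315·315 + 88·88 = 108265
λ ≈ 715447/108265 = 6.6083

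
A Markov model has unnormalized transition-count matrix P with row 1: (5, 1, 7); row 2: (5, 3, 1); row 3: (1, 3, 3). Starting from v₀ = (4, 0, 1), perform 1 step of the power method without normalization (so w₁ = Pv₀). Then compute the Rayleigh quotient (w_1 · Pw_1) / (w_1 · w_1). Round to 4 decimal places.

8.7096

w1 = Pv₀ = (5·4 + 1·0 + 7·1; 5·4 + 3·0 + 1·1; 1·4 + 3·0 + 3·1) = (27, 21, 7)
Pw1 = (205, 205, 111)
w1·Pw1 = 27·205 + 21·205 + 7·111 = 10617; w1·w1 = 27·27 + 21·21 + 7·7 = 1219
λ ≈ 10617/1219 = 8.7096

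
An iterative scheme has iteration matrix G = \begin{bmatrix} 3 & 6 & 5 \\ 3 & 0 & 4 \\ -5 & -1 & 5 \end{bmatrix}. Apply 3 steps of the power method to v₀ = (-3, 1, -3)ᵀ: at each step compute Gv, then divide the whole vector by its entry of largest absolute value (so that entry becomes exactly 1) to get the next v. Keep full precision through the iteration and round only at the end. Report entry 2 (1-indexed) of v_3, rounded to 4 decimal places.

-0.0866

Gv0 = (-18.00000, -21.00000, -1.00000); divide by -21.00000 → v1 = (0.85714, 1.00000, 0.04762)
Gv1 = (8.80952, 2.76190, -5.04762); divide by 8.80952 → v2 = (1.00000, 0.31351, -0.57297)
Gv2 = (2.01622, 0.70811, -8.17838); divide by -8.17838 → v3 = (-0.24653, -0.08658, 1.00000)
Requested entry of v3: -131/1513 = -0.0866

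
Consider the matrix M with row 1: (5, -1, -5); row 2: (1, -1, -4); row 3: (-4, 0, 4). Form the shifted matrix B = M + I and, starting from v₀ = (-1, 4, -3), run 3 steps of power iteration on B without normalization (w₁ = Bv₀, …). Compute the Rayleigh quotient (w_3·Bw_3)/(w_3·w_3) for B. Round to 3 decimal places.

9.689

B = M + I has rows (6, -1, -5); (1, 0, -4); (-4, 0, 5)
w1 = Bv₀ = (6·(-1) + (-1)·4 + (-5)·(-3); 1·(-1) + 0·4 + (-4)·(-3); (-4)·(-1) + 0·4 + 5·(-3)) = (5, 11, -11)
w2 = Bw1 = (6·5 + (-1)·11 + (-5)·(-11); 1·5 + 0·11 + (-4)·(-11); (-4)·5 + 0·11 + 5·(-11)) = (74, 49, -75)
w3 = Bw2 = (770, 374, -671)
Bw3 = (7601, 3454, -6435)
w3·Bw3 = 11462451; w3·w3 = 1183017; μ ≈ 11462451/1183017 = 9.689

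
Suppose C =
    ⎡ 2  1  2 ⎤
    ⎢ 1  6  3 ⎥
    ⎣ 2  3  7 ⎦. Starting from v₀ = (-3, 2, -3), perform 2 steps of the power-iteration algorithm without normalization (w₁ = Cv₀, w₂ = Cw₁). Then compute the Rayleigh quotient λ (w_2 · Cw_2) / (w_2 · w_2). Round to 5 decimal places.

w1 = Cv₀ = (2·(-3) + 1·2 + 2·(-3); 1·(-3) + 6·2 + 3·(-3); 2·(-3) + 3·2 + 7·(-3)) = (-10, 0, -21)
w2 = Cw1 = (2·(-10) + 1·0 + 2·(-21); 1·(-10) + 6·0 + 3·(-21); 2·(-10) + 3·0 + 7·(-21)) = (-62, -73, -167)
Cw2 = (-531, -1001, -1512)
w2·Cw2 = (-62)·(-531) + (-73)·(-1001) + (-167)·(-1512) = 358499; w2·w2 = (-62)·(-62) + (-73)·(-73) + (-167)·(-167) = 37062
λ ≈ 358499/37062 = 9.67295

9.67295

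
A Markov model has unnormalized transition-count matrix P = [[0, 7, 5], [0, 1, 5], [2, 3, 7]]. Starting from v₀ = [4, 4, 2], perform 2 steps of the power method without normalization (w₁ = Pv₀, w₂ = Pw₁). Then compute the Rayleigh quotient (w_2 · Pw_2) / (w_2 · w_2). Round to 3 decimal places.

w1 = Pv₀ = (38, 14, 34)
w2 = Pw1 = (268, 184, 356)
Pw2 = (3068, 1964, 3580)
w2·Pw2 = 268·3068 + 184·1964 + 356·3580 = 2458080; w2·w2 = 268·268 + 184·184 + 356·356 = 232416
λ ≈ 2458080/232416 = 10.576

10.576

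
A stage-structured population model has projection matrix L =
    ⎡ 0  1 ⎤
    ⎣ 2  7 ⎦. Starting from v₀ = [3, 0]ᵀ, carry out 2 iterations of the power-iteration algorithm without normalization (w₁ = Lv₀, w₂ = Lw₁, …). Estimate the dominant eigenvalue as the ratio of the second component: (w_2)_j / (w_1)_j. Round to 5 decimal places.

λ ≈ 7.00000

w1 = Lv₀ = (0·3 + 1·0; 2·3 + 7·0) = (0, 6)
w2 = Lw1 = (0·0 + 1·6; 2·0 + 7·6) = (6, 42)
Ratio at component: 42 / 6 = 7.00000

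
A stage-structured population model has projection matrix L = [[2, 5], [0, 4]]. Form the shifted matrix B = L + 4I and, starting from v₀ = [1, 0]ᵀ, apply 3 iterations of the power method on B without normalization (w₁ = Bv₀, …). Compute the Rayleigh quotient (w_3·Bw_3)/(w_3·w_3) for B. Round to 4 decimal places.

μ ≈ 6.0000

B = L + 4I has rows (6, 5); (0, 8)
w1 = Bv₀ = (6·1 + 5·0; 0·1 + 8·0) = (6, 0)
w2 = Bw1 = (6·6 + 5·0; 0·6 + 8·0) = (36, 0)
w3 = Bw2 = (216, 0)
Bw3 = (1296, 0)
w3·Bw3 = 279936; w3·w3 = 46656; μ ≈ 279936/46656 = 6.0000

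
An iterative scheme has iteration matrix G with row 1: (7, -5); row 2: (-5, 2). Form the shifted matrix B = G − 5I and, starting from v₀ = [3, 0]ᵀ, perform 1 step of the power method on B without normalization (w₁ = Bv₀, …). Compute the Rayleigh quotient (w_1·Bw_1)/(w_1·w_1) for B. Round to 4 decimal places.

μ ≈ 1.1379

B = G − 5I has rows (2, -5); (-5, -3)
w1 = Bv₀ = (2·3 + (-5)·0; (-5)·3 + (-3)·0) = (6, -15)
Bw1 = (87, 15)
w1·Bw1 = 297; w1·w1 = 261; μ ≈ 297/261 = 1.1379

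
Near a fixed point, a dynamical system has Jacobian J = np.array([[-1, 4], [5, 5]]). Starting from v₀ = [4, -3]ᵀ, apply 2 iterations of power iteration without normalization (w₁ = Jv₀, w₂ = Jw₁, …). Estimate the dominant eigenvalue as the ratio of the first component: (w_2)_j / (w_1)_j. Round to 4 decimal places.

-2.2500

w1 = Jv₀ = (-16, 5)
w2 = Jw1 = (36, -55)
Ratio at component: 36 / -16 = -2.2500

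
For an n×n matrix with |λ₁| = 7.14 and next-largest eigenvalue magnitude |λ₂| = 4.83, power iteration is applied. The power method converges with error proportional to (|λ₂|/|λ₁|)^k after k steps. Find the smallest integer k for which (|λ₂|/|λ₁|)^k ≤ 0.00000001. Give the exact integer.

|λ₂/λ₁| = 4.83/7.14 = 0.67647
Need k ≥ ln(0.00000001) / ln(0.67647) = -18.4207 / -0.3909 ≈ 47.128
Smallest integer k satisfying the bound: 48

48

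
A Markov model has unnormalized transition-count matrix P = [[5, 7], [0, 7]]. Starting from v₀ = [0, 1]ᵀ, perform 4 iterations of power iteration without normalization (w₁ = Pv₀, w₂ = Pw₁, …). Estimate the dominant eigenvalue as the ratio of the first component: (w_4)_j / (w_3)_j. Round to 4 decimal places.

w1 = Pv₀ = (5·0 + 7·1; 0·0 + 7·1) = (7, 7)
w2 = Pw1 = (5·7 + 7·7; 0·7 + 7·7) = (84, 49)
w3 = Pw2 = (763, 343)
w4 = Pw3 = (6216, 2401)
Ratio at component: 6216 / 763 = 8.1468

8.1468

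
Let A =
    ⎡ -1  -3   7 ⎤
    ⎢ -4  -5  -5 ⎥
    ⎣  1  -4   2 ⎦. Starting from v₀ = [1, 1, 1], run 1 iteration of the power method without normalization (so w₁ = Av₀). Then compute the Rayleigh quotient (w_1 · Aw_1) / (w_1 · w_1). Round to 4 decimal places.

w1 = Av₀ = ((-1)·1 + (-3)·1 + 7·1; (-4)·1 + (-5)·1 + (-5)·1; 1·1 + (-4)·1 + 2·1) = (3, -14, -1)
Aw1 = (32, 63, 57)
w1·Aw1 = 3·32 + (-14)·63 + (-1)·57 = -843; w1·w1 = 3·3 + (-14)·(-14) + (-1)·(-1) = 206
λ ≈ -843/206 = -4.0922

-4.0922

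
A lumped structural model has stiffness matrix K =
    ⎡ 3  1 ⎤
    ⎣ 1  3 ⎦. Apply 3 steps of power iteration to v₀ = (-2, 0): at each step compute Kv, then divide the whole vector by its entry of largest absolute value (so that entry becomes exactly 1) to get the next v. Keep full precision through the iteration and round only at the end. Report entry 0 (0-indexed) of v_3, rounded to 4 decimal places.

1.0000

Kv0 = (-6.00000, -2.00000); divide by -6.00000 → v1 = (1.00000, 0.33333)
Kv1 = (3.33333, 2.00000); divide by 3.33333 → v2 = (1.00000, 0.60000)
Kv2 = (3.60000, 2.80000); divide by 3.60000 → v3 = (1.00000, 0.77778)
Requested entry of v3: -72/-72 = 1.0000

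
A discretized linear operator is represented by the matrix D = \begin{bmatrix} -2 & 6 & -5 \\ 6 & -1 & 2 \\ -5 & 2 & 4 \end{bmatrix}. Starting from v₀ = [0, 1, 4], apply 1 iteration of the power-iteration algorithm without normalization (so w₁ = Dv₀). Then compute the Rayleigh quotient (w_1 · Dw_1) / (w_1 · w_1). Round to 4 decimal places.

w1 = Dv₀ = ((-2)·0 + 6·1 + (-5)·4; 6·0 + (-1)·1 + 2·4; (-5)·0 + 2·1 + 4·4) = (-14, 7, 18)
Dw1 = (-20, -55, 156)
w1·Dw1 = (-14)·(-20) + 7·(-55) + 18·156 = 2703; w1·w1 = (-14)·(-14) + 7·7 + 18·18 = 569
λ ≈ 2703/569 = 4.7504

4.7504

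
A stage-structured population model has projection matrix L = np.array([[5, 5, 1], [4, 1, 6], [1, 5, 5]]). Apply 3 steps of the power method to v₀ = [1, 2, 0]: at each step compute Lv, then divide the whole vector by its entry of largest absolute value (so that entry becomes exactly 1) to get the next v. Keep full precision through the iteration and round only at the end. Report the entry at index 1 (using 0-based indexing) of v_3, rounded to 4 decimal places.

0.8925

Lv0 = (15.00000, 6.00000, 11.00000); divide by 15.00000 → v1 = (1.00000, 0.40000, 0.73333)
Lv1 = (7.73333, 8.80000, 6.66667); divide by 8.80000 → v2 = (0.87879, 1.00000, 0.75758)
Lv2 = (10.15152, 9.06061, 9.66667); divide by 10.15152 → v3 = (1.00000, 0.89254, 0.95224)
Requested entry of v3: 1196/1340 = 0.8925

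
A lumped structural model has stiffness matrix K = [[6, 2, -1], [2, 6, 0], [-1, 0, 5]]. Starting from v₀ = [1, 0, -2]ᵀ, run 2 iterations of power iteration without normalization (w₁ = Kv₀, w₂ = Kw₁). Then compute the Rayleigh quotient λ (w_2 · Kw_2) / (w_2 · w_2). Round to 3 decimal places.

w1 = Kv₀ = (6·1 + 2·0 + (-1)·(-2); 2·1 + 6·0 + 0·(-2); (-1)·1 + 0·0 + 5·(-2)) = (8, 2, -11)
w2 = Kw1 = (6·8 + 2·2 + (-1)·(-11); 2·8 + 6·2 + 0·(-11); (-1)·8 + 0·2 + 5·(-11)) = (63, 28, -63)
Kw2 = (497, 294, -378)
w2·Kw2 = 63·497 + 28·294 + (-63)·(-378) = 63357; w2·w2 = 63·63 + 28·28 + (-63)·(-63) = 8722
λ ≈ 63357/8722 = 7.264

7.264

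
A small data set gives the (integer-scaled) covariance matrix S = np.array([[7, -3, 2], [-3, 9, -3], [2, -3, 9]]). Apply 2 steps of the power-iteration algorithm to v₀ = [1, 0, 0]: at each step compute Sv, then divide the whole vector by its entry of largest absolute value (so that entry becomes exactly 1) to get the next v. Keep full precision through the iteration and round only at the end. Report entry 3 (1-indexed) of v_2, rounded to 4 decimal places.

Sv0 = (7.00000, -3.00000, 2.00000); divide by 7.00000 → v1 = (1.00000, -0.42857, 0.28571)
Sv1 = (8.85714, -7.71429, 5.85714); divide by 8.85714 → v2 = (1.00000, -0.87097, 0.66129)
Requested entry of v2: 41/62 = 0.6613

0.6613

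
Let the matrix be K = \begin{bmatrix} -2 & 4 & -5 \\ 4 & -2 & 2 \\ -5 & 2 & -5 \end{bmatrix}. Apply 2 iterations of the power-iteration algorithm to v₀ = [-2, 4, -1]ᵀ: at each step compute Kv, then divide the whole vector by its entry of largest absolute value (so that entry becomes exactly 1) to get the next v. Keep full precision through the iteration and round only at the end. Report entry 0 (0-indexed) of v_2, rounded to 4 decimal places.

0.8587

Kv0 = (25.00000, -18.00000, 23.00000); divide by 25.00000 → v1 = (1.00000, -0.72000, 0.92000)
Kv1 = (-9.48000, 7.28000, -11.04000); divide by -11.04000 → v2 = (0.85870, -0.65942, 1.00000)
Requested entry of v2: -237/-276 = 0.8587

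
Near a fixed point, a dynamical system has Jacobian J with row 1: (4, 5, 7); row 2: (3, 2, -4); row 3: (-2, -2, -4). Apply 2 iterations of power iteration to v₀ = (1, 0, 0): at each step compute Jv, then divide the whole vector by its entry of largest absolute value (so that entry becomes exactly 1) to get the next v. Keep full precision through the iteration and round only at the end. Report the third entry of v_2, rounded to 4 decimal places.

-0.2308

Jv0 = (4.00000, 3.00000, -2.00000); divide by 4.00000 → v1 = (1.00000, 0.75000, -0.50000)
Jv1 = (4.25000, 6.50000, -1.50000); divide by 6.50000 → v2 = (0.65385, 1.00000, -0.23077)
Requested entry of v2: -6/26 = -0.2308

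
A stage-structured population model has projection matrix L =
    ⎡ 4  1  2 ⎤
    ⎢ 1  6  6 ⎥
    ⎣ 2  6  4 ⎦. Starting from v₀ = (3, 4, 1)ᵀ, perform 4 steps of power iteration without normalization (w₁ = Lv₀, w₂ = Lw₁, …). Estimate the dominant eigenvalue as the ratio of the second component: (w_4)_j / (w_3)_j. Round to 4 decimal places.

11.6845

w1 = Lv₀ = (4·3 + 1·4 + 2·1; 1·3 + 6·4 + 6·1; 2·3 + 6·4 + 4·1) = (18, 33, 34)
w2 = Lw1 = (4·18 + 1·33 + 2·34; 1·18 + 6·33 + 6·34; 2·18 + 6·33 + 4·34) = (173, 420, 370)
w3 = Lw2 = (1852, 4913, 4346)
w4 = Lw3 = (21013, 57406, 50566)
Ratio at component: 57406 / 4913 = 11.6845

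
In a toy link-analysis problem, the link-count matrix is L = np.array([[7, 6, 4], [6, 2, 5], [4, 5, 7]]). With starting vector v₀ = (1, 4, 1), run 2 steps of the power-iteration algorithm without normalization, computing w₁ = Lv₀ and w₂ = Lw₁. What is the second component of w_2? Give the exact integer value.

403

w1 = Lv₀ = (7·1 + 6·4 + 4·1; 6·1 + 2·4 + 5·1; 4·1 + 5·4 + 7·1) = (35, 19, 31)
w2 = Lw1 = (7·35 + 6·19 + 4·31; 6·35 + 2·19 + 5·31; 4·35 + 5·19 + 7·31) = (483, 403, 452)
The requested component of w2 is 403.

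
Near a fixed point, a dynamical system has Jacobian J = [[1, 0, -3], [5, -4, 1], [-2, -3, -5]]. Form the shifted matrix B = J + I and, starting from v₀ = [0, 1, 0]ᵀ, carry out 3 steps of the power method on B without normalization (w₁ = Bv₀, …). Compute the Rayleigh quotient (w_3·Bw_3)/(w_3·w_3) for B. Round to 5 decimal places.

-4.63143

B = J + I has rows (2, 0, -3); (5, -3, 1); (-2, -3, -4)
w1 = Bv₀ = (2·0 + 0·1 + (-3)·0; 5·0 + (-3)·1 + 1·0; (-2)·0 + (-3)·1 + (-4)·0) = (0, -3, -3)
w2 = Bw1 = (2·0 + 0·(-3) + (-3)·(-3); 5·0 + (-3)·(-3) + 1·(-3); (-2)·0 + (-3)·(-3) + (-4)·(-3)) = (9, 6, 21)
w3 = Bw2 = (-45, 48, -120)
Bw3 = (270, -489, 426)
w3·Bw3 = -86742; w3·w3 = 18729; μ ≈ -86742/18729 = -4.63143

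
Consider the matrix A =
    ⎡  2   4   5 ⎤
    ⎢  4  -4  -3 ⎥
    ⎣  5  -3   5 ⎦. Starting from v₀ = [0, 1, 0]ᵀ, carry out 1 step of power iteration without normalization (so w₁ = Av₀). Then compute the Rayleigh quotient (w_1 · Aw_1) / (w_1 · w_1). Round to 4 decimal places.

λ ≈ -7.4878

w1 = Av₀ = (4, -4, -3)
Aw1 = (-23, 41, 17)
w1·Aw1 = 4·(-23) + (-4)·41 + (-3)·17 = -307; w1·w1 = 4·4 + (-4)·(-4) + (-3)·(-3) = 41
λ ≈ -307/41 = -7.4878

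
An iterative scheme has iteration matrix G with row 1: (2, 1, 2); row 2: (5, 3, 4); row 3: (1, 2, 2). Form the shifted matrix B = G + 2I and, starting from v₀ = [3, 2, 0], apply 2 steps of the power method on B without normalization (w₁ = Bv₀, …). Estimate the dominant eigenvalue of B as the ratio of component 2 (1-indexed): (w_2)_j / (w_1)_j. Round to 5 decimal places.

8.92000

B = G + 2I has rows (4, 1, 2); (5, 5, 4); (1, 2, 4)
w1 = Bv₀ = (14, 25, 7)
w2 = Bw1 = (95, 223, 92)
Ratio: 223/25 = 8.92000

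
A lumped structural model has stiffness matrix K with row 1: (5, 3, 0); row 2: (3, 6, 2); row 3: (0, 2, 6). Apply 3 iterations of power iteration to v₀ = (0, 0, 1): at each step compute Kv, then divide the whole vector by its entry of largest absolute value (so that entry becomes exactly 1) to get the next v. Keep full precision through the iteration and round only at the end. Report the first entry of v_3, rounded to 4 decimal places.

Kv0 = (0.00000, 2.00000, 6.00000); divide by 6.00000 → v1 = (0.00000, 0.33333, 1.00000)
Kv1 = (1.00000, 4.00000, 6.66667); divide by 6.66667 → v2 = (0.15000, 0.60000, 1.00000)
Kv2 = (2.55000, 6.05000, 7.20000); divide by 7.20000 → v3 = (0.35417, 0.84028, 1.00000)
Requested entry of v3: 102/288 = 0.3542

0.3542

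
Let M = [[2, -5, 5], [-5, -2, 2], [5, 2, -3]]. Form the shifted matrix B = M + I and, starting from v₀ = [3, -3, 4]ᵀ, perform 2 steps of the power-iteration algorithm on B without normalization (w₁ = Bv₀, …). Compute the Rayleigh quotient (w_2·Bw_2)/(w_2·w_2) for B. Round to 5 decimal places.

μ ≈ 3.71794

B = M + I has rows (3, -5, 5); (-5, -1, 2); (5, 2, -2)
w1 = Bv₀ = (44, -4, 1)
w2 = Bw1 = (157, -214, 210)
Bw2 = (2591, -151, -63)
w2·Bw2 = 425871; w2·w2 = 114545; μ ≈ 425871/114545 = 3.71794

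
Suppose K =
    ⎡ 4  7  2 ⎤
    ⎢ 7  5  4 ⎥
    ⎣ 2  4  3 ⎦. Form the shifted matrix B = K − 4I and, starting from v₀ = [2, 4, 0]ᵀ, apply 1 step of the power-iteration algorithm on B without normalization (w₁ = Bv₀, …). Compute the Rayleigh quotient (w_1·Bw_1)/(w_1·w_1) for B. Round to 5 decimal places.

μ ≈ 8.02387

B = K − 4I has rows (0, 7, 2); (7, 1, 4); (2, 4, -1)
w1 = Bv₀ = (0·2 + 7·4 + 2·0; 7·2 + 1·4 + 4·0; 2·2 + 4·4 + (-1)·0) = (28, 18, 20)
Bw1 = (166, 294, 108)
w1·Bw1 = 12100; w1·w1 = 1508; μ ≈ 12100/1508 = 8.02387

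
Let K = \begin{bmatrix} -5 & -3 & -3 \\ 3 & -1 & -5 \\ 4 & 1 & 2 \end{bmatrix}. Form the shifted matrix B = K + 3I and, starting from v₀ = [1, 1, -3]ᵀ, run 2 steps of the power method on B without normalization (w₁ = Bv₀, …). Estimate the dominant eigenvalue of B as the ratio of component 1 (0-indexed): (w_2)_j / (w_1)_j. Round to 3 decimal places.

5.100

B = K + 3I has rows (-2, -3, -3); (3, 2, -5); (4, 1, 5)
w1 = Bv₀ = (4, 20, -10)
w2 = Bw1 = (-38, 102, -14)
Ratio: 102/20 = 5.100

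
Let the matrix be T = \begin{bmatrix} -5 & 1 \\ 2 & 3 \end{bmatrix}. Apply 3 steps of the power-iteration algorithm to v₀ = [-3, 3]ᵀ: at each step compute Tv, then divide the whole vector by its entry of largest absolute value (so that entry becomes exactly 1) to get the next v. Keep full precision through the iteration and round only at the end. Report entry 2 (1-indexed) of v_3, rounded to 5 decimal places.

-0.08125

Tv0 = (18.000000, 3.000000); divide by 18.000000 → v1 = (1.000000, 0.166667)
Tv1 = (-4.833333, 2.500000); divide by -4.833333 → v2 = (1.000000, -0.517241)
Tv2 = (-5.517241, 0.448276); divide by -5.517241 → v3 = (1.000000, -0.081250)
Requested entry of v3: -39/480 = -0.08125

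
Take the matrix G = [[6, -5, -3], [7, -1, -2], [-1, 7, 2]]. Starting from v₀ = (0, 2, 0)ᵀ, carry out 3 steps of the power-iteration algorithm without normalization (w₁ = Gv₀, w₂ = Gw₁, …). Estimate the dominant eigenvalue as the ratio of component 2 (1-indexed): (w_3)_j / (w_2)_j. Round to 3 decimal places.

w1 = Gv₀ = (6·0 + (-5)·2 + (-3)·0; 7·0 + (-1)·2 + (-2)·0; (-1)·0 + 7·2 + 2·0) = (-10, -2, 14)
w2 = Gw1 = (6·(-10) + (-5)·(-2) + (-3)·14; 7·(-10) + (-1)·(-2) + (-2)·14; (-1)·(-10) + 7·(-2) + 2·14) = (-92, -96, 24)
w3 = Gw2 = (-144, -596, -532)
Ratio at component: -596 / -96 = 6.208

6.208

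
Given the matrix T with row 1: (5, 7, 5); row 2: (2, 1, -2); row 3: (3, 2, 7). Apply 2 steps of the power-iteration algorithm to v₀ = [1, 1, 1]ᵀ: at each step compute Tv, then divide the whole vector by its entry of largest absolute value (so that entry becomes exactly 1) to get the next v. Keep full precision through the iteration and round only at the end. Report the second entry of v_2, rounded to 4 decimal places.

0.0724

Tv0 = (17.00000, 1.00000, 12.00000); divide by 17.00000 → v1 = (1.00000, 0.05882, 0.70588)
Tv1 = (8.94118, 0.64706, 8.05882); divide by 8.94118 → v2 = (1.00000, 0.07237, 0.90132)
Requested entry of v2: 11/152 = 0.0724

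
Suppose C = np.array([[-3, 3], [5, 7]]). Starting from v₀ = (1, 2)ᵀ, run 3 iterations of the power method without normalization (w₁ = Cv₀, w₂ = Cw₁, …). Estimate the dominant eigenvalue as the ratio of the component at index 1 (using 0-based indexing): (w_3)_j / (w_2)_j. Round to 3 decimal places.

λ ≈ 8.622

w1 = Cv₀ = ((-3)·1 + 3·2; 5·1 + 7·2) = (3, 19)
w2 = Cw1 = ((-3)·3 + 3·19; 5·3 + 7·19) = (48, 148)
w3 = Cw2 = (300, 1276)
Ratio at component: 1276 / 148 = 8.622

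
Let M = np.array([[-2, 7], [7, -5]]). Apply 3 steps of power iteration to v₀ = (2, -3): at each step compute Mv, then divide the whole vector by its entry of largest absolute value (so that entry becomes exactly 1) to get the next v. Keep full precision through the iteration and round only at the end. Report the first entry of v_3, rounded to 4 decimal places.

Mv0 = (-25.00000, 29.00000); divide by 29.00000 → v1 = (-0.86207, 1.00000)
Mv1 = (8.72414, -11.03448); divide by -11.03448 → v2 = (-0.79063, 1.00000)
Mv2 = (8.58125, -10.53438); divide by -10.53438 → v3 = (-0.81460, 1.00000)
Requested entry of v3: -2746/3371 = -0.8146

-0.8146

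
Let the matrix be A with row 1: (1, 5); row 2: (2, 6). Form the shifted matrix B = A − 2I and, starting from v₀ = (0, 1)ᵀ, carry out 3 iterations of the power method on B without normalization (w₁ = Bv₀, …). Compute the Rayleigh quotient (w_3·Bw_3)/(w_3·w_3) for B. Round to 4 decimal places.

B = A − 2I has rows (-1, 5); (2, 4)
w1 = Bv₀ = ((-1)·0 + 5·1; 2·0 + 4·1) = (5, 4)
w2 = Bw1 = ((-1)·5 + 5·4; 2·5 + 4·4) = (15, 26)
w3 = Bw2 = (115, 134)
Bw3 = (555, 766)
w3·Bw3 = 166469; w3·w3 = 31181; μ ≈ 166469/31181 = 5.3388

μ ≈ 5.3388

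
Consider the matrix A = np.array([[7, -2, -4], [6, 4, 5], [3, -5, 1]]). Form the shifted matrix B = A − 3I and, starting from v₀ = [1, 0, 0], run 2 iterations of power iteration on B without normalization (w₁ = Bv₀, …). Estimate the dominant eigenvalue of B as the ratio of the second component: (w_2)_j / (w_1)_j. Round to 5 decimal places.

μ ≈ 7.50000

B = A − 3I has rows (4, -2, -4); (6, 1, 5); (3, -5, -2)
w1 = Bv₀ = (4, 6, 3)
w2 = Bw1 = (-8, 45, -24)
Ratio: 45/6 = 7.50000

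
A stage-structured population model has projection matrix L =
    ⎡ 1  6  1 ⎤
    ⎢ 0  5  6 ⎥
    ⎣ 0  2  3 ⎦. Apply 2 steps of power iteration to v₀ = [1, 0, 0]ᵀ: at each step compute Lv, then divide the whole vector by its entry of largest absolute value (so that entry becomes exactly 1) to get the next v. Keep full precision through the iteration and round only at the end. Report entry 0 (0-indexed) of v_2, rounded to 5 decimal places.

Lv0 = (1.000000, 0.000000, 0.000000); divide by 1.000000 → v1 = (1.000000, 0.000000, 0.000000)
Lv1 = (1.000000, 0.000000, 0.000000); divide by 1.000000 → v2 = (1.000000, 0.000000, 0.000000)
Requested entry of v2: 1/1 = 1.00000

1.00000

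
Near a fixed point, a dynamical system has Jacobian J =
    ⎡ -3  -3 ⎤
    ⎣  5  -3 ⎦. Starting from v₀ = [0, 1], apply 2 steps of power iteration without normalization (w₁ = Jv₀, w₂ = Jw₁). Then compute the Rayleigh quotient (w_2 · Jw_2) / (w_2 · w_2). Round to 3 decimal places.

w1 = Jv₀ = ((-3)·0 + (-3)·1; 5·0 + (-3)·1) = (-3, -3)
w2 = Jw1 = ((-3)·(-3) + (-3)·(-3); 5·(-3) + (-3)·(-3)) = (18, -6)
Jw2 = (-36, 108)
w2·Jw2 = 18·(-36) + (-6)·108 = -1296; w2·w2 = 18·18 + (-6)·(-6) = 360
λ ≈ -1296/360 = -3.600

λ ≈ -3.600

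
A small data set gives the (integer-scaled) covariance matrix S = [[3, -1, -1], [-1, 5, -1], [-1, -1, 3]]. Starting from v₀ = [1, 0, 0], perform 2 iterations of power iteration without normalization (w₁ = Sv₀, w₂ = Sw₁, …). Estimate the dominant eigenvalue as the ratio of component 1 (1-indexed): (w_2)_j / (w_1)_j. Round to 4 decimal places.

w1 = Sv₀ = (3·1 + (-1)·0 + (-1)·0; (-1)·1 + 5·0 + (-1)·0; (-1)·1 + (-1)·0 + 3·0) = (3, -1, -1)
w2 = Sw1 = (3·3 + (-1)·(-1) + (-1)·(-1); (-1)·3 + 5·(-1) + (-1)·(-1); (-1)·3 + (-1)·(-1) + 3·(-1)) = (11, -7, -5)
Ratio at component: 11 / 3 = 3.6667

3.6667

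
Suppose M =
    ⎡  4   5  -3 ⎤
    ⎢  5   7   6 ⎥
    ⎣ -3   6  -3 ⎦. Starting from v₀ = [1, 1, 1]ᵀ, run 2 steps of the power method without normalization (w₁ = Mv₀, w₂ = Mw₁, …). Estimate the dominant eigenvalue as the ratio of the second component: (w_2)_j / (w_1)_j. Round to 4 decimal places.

w1 = Mv₀ = (4·1 + 5·1 + (-3)·1; 5·1 + 7·1 + 6·1; (-3)·1 + 6·1 + (-3)·1) = (6, 18, 0)
w2 = Mw1 = (4·6 + 5·18 + (-3)·0; 5·6 + 7·18 + 6·0; (-3)·6 + 6·18 + (-3)·0) = (114, 156, 90)
Ratio at component: 156 / 18 = 8.6667

λ ≈ 8.6667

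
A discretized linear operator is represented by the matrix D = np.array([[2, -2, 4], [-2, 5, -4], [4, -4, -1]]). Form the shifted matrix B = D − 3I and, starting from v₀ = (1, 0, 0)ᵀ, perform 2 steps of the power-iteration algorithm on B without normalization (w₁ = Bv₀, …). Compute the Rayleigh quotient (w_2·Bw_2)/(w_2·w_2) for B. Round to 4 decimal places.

μ ≈ -2.8614

B = D − 3I has rows (-1, -2, 4); (-2, 2, -4); (4, -4, -4)
w1 = Bv₀ = (-1, -2, 4)
w2 = Bw1 = (21, -18, -12)
Bw2 = (-33, -30, 204)
w2·Bw2 = -2601; w2·w2 = 909; μ ≈ -2601/909 = -2.8614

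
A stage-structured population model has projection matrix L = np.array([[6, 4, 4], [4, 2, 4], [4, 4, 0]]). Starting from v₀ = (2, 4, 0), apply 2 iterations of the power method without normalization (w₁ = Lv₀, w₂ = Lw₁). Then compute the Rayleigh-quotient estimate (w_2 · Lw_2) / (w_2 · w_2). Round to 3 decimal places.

11.165

w1 = Lv₀ = (28, 16, 24)
w2 = Lw1 = (328, 240, 176)
Lw2 = (3632, 2496, 2272)
w2·Lw2 = 328·3632 + 240·2496 + 176·2272 = 2190208; w2·w2 = 328·328 + 240·240 + 176·176 = 196160
λ ≈ 2190208/196160 = 11.165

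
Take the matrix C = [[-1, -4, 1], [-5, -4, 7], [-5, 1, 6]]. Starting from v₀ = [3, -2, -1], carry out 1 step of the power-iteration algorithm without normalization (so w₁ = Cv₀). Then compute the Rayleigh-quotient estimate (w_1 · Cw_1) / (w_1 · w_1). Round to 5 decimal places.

λ ≈ 7.85695

w1 = Cv₀ = ((-1)·3 + (-4)·(-2) + 1·(-1); (-5)·3 + (-4)·(-2) + 7·(-1); (-5)·3 + 1·(-2) + 6·(-1)) = (4, -14, -23)
Cw1 = (29, -125, -172)
w1·Cw1 = 4·29 + (-14)·(-125) + (-23)·(-172) = 5822; w1·w1 = 4·4 + (-14)·(-14) + (-23)·(-23) = 741
λ ≈ 5822/741 = 7.85695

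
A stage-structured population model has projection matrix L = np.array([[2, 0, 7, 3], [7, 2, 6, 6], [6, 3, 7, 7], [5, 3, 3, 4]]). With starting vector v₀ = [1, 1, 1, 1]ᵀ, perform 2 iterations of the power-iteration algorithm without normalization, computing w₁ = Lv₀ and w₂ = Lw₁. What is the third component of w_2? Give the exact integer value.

w1 = Lv₀ = (12, 21, 23, 15)
w2 = Lw1 = (230, 354, 401, 252)
The requested component of w2 is 401.

401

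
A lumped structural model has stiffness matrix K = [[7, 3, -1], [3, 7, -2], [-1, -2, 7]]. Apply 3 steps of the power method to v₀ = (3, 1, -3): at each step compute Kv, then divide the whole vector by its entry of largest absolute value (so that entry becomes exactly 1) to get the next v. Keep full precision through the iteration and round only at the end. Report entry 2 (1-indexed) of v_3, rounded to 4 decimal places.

1.0000

Kv0 = (27.00000, 22.00000, -26.00000); divide by 27.00000 → v1 = (1.00000, 0.81481, -0.96296)
Kv1 = (10.40741, 10.62963, -9.37037); divide by 10.62963 → v2 = (0.97909, 1.00000, -0.88153)
Kv2 = (10.73519, 11.70035, -9.14983); divide by 11.70035 → v3 = (0.91751, 1.00000, -0.78201)
Requested entry of v3: 3358/3358 = 1.0000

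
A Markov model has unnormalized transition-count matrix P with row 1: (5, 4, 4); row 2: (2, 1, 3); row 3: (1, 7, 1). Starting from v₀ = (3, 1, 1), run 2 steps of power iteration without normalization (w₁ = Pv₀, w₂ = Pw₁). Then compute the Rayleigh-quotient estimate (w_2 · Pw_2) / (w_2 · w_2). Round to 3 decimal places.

w1 = Pv₀ = (23, 10, 11)
w2 = Pw1 = (199, 89, 104)
Pw2 = (1767, 799, 926)
w2·Pw2 = 199·1767 + 89·799 + 104·926 = 519048; w2·w2 = 199·199 + 89·89 + 104·104 = 58338
λ ≈ 519048/58338 = 8.897

8.897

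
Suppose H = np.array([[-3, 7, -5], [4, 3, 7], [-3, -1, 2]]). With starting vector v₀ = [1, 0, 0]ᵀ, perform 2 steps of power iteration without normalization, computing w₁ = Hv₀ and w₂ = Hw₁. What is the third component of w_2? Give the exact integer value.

w1 = Hv₀ = (-3, 4, -3)
w2 = Hw1 = (52, -21, -1)
The requested component of w2 is -1.

-1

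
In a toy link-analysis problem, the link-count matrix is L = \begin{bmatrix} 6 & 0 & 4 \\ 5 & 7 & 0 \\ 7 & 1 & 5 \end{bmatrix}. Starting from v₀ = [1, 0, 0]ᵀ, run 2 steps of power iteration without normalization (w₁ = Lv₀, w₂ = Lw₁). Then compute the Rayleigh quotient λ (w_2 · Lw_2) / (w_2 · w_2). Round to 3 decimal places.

w1 = Lv₀ = (6·1 + 0·0 + 4·0; 5·1 + 7·0 + 0·0; 7·1 + 1·0 + 5·0) = (6, 5, 7)
w2 = Lw1 = (6·6 + 0·5 + 4·7; 5·6 + 7·5 + 0·7; 7·6 + 1·5 + 5·7) = (64, 65, 82)
Lw2 = (712, 775, 923)
w2·Lw2 = 64·712 + 65·775 + 82·923 = 171629; w2·w2 = 64·64 + 65·65 + 82·82 = 15045
λ ≈ 171629/15045 = 11.408

11.408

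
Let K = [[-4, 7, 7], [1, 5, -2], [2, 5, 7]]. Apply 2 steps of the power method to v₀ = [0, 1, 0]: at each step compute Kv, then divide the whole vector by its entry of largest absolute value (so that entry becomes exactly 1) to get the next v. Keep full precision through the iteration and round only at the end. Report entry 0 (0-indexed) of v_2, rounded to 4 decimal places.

0.5676

Kv0 = (7.00000, 5.00000, 5.00000); divide by 7.00000 → v1 = (1.00000, 0.71429, 0.71429)
Kv1 = (6.00000, 3.14286, 10.57143); divide by 10.57143 → v2 = (0.56757, 0.29730, 1.00000)
Requested entry of v2: 42/74 = 0.5676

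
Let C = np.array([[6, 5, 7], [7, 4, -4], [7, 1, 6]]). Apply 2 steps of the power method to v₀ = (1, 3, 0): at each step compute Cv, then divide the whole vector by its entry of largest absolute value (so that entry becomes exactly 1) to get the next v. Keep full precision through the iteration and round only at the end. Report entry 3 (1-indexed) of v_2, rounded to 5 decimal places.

0.77663

Cv0 = (21.000000, 19.000000, 10.000000); divide by 21.000000 → v1 = (1.000000, 0.904762, 0.476190)
Cv1 = (13.857143, 8.714286, 10.761905); divide by 13.857143 → v2 = (1.000000, 0.628866, 0.776632)
Requested entry of v2: 226/291 = 0.77663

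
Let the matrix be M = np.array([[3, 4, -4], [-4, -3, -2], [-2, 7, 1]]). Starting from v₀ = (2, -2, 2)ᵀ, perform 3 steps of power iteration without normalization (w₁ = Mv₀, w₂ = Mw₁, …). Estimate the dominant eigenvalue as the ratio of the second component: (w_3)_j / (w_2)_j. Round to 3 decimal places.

-2.600

w1 = Mv₀ = (3·2 + 4·(-2) + (-4)·2; (-4)·2 + (-3)·(-2) + (-2)·2; (-2)·2 + 7·(-2) + 1·2) = (-10, -6, -16)
w2 = Mw1 = (3·(-10) + 4·(-6) + (-4)·(-16); (-4)·(-10) + (-3)·(-6) + (-2)·(-16); (-2)·(-10) + 7·(-6) + 1·(-16)) = (10, 90, -38)
w3 = Mw2 = (542, -234, 572)
Ratio at component: -234 / 90 = -2.600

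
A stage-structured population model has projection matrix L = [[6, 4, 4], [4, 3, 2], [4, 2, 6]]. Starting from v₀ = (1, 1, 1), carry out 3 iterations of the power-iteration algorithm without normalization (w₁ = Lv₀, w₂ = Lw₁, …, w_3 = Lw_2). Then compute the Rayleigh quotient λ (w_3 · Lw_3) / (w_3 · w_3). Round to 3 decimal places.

λ ≈ 12.037

w1 = Lv₀ = (6·1 + 4·1 + 4·1; 4·1 + 3·1 + 2·1; 4·1 + 2·1 + 6·1) = (14, 9, 12)
w2 = Lw1 = (6·14 + 4·9 + 4·12; 4·14 + 3·9 + 2·12; 4·14 + 2·9 + 6·12) = (168, 107, 146)
w3 = Lw2 = (2020, 1285, 1762)
Lw3 = (24308, 15459, 21222)
w3·Lw3 = 2020·24308 + 1285·15459 + 1762·21222 = 106360139; w3·w3 = 2020·2020 + 1285·1285 + 1762·1762 = 8836269
λ ≈ 106360139/8836269 = 12.037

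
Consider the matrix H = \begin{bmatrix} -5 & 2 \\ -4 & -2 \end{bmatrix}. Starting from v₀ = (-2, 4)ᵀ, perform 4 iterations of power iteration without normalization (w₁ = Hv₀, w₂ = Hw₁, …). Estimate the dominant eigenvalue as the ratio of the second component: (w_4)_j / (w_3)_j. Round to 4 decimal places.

-4.4286

w1 = Hv₀ = (18, 0)
w2 = Hw1 = (-90, -72)
w3 = Hw2 = (306, 504)
w4 = Hw3 = (-522, -2232)
Ratio at component: -2232 / 504 = -4.4286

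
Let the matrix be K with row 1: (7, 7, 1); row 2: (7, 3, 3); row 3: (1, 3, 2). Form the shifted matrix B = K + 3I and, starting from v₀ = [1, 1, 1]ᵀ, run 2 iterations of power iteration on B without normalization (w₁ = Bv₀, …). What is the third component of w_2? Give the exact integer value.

111

B = K + 3I has rows (10, 7, 1); (7, 6, 3); (1, 3, 5)
w1 = Bv₀ = (10·1 + 7·1 + 1·1; 7·1 + 6·1 + 3·1; 1·1 + 3·1 + 5·1) = (18, 16, 9)
w2 = Bw1 = (10·18 + 7·16 + 1·9; 7·18 + 6·16 + 3·9; 1·18 + 3·16 + 5·9) = (301, 249, 111)
Requested component of w2: 111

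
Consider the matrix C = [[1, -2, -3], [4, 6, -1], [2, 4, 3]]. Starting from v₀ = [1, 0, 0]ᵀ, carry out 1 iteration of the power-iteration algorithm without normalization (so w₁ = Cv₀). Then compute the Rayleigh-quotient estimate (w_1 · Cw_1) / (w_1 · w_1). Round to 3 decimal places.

6.619

w1 = Cv₀ = (1·1 + (-2)·0 + (-3)·0; 4·1 + 6·0 + (-1)·0; 2·1 + 4·0 + 3·0) = (1, 4, 2)
Cw1 = (-13, 26, 24)
w1·Cw1 = 1·(-13) + 4·26 + 2·24 = 139; w1·w1 = 1·1 + 4·4 + 2·2 = 21
λ ≈ 139/21 = 6.619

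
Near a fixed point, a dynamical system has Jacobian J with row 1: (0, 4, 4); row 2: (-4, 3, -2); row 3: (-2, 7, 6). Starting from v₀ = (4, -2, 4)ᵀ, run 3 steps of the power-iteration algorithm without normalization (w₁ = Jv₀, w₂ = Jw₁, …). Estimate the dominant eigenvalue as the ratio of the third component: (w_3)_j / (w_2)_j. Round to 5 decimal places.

λ ≈ 9.07477

w1 = Jv₀ = (8, -30, 2)
w2 = Jw1 = (-112, -126, -214)
w3 = Jw2 = (-1360, 498, -1942)
Ratio at component: -1942 / -214 = 9.07477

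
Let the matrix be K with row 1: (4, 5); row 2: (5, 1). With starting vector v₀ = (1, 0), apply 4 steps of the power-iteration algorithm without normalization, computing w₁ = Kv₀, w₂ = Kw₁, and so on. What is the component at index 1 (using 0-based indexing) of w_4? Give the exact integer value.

w1 = Kv₀ = (4, 5)
w2 = Kw1 = (41, 25)
w3 = Kw2 = (289, 230)
w4 = Kw3 = (2306, 1675)
The requested component of w4 is 1675.

1675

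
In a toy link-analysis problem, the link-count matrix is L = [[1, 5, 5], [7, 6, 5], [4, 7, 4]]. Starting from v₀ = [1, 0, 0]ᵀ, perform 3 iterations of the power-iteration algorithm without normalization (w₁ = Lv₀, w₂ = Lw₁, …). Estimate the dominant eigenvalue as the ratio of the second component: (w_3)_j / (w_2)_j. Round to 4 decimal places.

λ ≈ 16.6812

w1 = Lv₀ = (1·1 + 5·0 + 5·0; 7·1 + 6·0 + 5·0; 4·1 + 7·0 + 4·0) = (1, 7, 4)
w2 = Lw1 = (1·1 + 5·7 + 5·4; 7·1 + 6·7 + 5·4; 4·1 + 7·7 + 4·4) = (56, 69, 69)
w3 = Lw2 = (746, 1151, 983)
Ratio at component: 1151 / 69 = 16.6812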